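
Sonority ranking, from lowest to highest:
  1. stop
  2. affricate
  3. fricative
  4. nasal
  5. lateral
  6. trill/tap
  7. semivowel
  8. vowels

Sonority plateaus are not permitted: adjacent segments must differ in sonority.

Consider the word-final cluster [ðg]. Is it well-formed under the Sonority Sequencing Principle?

/ð/ is a fricative (sonority 3).
/g/ is a stop (sonority 1).
The profile 3-1 strictly falls, so the word-final cluster satisfies the SSP.

yes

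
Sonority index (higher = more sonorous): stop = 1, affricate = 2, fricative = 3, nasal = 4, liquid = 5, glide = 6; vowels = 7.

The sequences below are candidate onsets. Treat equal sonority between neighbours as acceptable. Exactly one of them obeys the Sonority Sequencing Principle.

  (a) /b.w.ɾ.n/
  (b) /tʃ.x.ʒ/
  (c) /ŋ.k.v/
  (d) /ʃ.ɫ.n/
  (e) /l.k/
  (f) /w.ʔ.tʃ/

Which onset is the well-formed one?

(a) 1-6-5-4 → violates
(b) 2-3-3 → obeys
(c) 4-1-3 → violates
(d) 3-5-4 → violates
(e) 5-1 → violates
(f) 6-1-2 → violates

b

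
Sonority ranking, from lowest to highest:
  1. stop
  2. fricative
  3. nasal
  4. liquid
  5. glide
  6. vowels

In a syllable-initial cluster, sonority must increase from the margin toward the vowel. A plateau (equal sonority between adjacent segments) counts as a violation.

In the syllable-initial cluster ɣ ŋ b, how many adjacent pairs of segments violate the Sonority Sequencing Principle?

1

/ɣ/: fricative = 2.
/ŋ/: nasal = 3.
/b/: stop = 1.
/ɣ/→/ŋ/: 2→3 (rises) — ok.
/ŋ/→/b/: 3→1 (does not rise) — violation.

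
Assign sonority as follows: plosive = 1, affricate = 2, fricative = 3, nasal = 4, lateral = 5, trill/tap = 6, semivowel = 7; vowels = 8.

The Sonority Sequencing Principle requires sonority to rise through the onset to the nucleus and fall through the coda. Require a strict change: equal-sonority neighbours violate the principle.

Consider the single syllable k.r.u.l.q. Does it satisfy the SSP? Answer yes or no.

yes

Onset: /k/ is a plosive (sonority 1), /r/ is a trill/tap (sonority 6); then the nucleus /u/ (sonority 8).
Onset profile 1-6-8 — rises to the nucleus.
Coda: /l/ is a lateral (sonority 5), /q/ is a plosive (sonority 1).
Coda profile 8-5-1 — falls from the nucleus.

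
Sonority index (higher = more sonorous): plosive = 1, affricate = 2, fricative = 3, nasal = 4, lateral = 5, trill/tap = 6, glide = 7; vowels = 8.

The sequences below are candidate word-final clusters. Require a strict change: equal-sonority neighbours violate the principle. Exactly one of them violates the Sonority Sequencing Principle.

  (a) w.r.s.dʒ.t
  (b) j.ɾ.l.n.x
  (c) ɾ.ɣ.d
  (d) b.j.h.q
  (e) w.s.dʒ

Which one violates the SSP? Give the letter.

d

(a) sonority 7-6-3-2-1: well-formed.
(b) sonority 7-6-5-4-3: well-formed.
(c) sonority 6-3-1: well-formed.
(d) sonority 1-7-3-1: ill-formed.
(e) sonority 7-3-2: well-formed.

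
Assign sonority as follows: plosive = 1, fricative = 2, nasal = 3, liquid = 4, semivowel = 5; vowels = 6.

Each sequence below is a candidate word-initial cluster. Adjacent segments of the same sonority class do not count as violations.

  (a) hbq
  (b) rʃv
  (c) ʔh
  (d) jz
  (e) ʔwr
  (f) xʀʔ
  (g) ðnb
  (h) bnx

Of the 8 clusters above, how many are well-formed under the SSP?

1

(a) hbq: profile 2-1-1 — violates.
(b) rʃv: profile 4-2-2 — violates.
(c) ʔh: profile 1-2 — obeys.
(d) jz: profile 5-2 — violates.
(e) ʔwr: profile 1-5-4 — violates.
(f) xʀʔ: profile 2-4-1 — violates.
(g) ðnb: profile 2-3-1 — violates.
(h) bnx: profile 1-3-2 — violates.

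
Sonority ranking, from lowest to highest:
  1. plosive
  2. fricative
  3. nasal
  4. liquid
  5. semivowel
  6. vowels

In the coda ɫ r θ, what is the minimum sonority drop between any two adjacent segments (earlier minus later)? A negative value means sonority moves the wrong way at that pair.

0

/ɫ/: liquid = 4.
/r/: liquid = 4.
/θ/: fricative = 2.
/ɫ/→/r/: change +0.
/r/→/θ/: change +2.
Minimum = 0.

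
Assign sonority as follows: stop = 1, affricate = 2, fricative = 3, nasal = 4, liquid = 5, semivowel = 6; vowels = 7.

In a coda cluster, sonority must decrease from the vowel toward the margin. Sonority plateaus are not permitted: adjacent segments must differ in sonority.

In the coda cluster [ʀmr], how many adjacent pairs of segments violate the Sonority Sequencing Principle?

/ʀ/ is a liquid (sonority 5).
/m/ is a nasal (sonority 4).
/r/ is a liquid (sonority 5).
/ʀ/→/m/: 5→4 (falls) — ok.
/m/→/r/: 4→5 (does not fall) — violation.

1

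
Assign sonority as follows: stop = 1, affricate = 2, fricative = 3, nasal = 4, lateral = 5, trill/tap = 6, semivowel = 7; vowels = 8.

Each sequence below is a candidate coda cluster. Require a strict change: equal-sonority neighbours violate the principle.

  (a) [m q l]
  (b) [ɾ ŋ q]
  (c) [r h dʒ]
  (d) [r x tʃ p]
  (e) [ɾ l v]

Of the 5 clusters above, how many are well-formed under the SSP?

4

(a) sonority 4-1-5: ill-formed.
(b) sonority 6-4-1: well-formed.
(c) sonority 6-3-2: well-formed.
(d) sonority 6-3-2-1: well-formed.
(e) sonority 6-5-3: well-formed.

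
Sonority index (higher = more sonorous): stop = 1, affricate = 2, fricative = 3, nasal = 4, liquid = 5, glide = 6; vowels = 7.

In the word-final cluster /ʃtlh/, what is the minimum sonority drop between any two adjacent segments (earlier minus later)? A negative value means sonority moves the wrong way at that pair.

-4

/ʃ/ — fricative, sonority 3.
/t/ — stop, sonority 1.
/l/ — liquid, sonority 5.
/h/ — fricative, sonority 3.
/ʃ/→/t/: change +2.
/t/→/l/: change -4.
/l/→/h/: change +2.
Minimum = -4.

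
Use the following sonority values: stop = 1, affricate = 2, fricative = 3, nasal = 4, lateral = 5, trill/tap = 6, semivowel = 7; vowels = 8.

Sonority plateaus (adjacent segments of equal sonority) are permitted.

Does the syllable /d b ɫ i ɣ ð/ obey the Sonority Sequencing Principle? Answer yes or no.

yes

Onset: /d/ is a stop (sonority 1), /b/ is a stop (sonority 1), /ɫ/ is a lateral (sonority 5); then the nucleus /i/ (sonority 8).
Onset profile 1-1-5-8 — rises to the nucleus.
Coda: /ɣ/ is a fricative (sonority 3), /ð/ is a fricative (sonority 3).
Coda profile 8-3-3 — falls from the nucleus.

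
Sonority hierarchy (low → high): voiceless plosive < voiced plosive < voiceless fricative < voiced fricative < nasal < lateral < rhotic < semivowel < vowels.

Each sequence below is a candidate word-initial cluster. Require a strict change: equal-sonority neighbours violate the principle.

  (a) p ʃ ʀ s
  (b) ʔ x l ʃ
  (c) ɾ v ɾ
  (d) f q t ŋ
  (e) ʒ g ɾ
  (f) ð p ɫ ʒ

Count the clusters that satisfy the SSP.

(a) 1-3-7-3 → violates
(b) 1-3-6-3 → violates
(c) 7-4-7 → violates
(d) 3-1-1-5 → violates
(e) 4-2-7 → violates
(f) 4-1-6-4 → violates

0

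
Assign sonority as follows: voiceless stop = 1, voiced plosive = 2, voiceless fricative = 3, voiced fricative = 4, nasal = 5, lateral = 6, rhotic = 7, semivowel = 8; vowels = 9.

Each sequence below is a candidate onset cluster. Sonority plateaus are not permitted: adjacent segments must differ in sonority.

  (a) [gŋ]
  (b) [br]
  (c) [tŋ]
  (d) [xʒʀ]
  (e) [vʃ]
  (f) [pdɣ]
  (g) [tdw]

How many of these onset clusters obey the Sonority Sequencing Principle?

6

(a) 2-5 → obeys
(b) 2-7 → obeys
(c) 1-5 → obeys
(d) 3-4-7 → obeys
(e) 4-3 → violates
(f) 1-2-4 → obeys
(g) 1-2-8 → obeys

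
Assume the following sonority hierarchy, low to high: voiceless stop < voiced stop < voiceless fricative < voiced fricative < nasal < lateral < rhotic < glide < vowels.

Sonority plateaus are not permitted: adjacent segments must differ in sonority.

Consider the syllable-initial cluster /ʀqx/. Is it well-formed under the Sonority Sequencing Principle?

no

/ʀ/ is a rhotic (sonority 7).
/q/ is a voiceless stop (sonority 1).
/x/ is a voiceless fricative (sonority 3).
The profile is 7-1-3. Between /ʀ/ (7) and /q/ (1) sonority does not rise, so the cluster violates the SSP.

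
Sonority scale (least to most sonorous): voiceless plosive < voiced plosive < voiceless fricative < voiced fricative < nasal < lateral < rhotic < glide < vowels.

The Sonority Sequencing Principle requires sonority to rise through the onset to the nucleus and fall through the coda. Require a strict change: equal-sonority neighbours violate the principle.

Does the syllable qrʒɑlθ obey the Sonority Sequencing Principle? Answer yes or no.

Onset: /q/ is a voiceless plosive (sonority 1), /r/ is a rhotic (sonority 7), /ʒ/ is a voiced fricative (sonority 4); then the nucleus /ɑ/ (sonority 9).
Onset profile 1-7-4-9 — does not strictly rise throughout.
Coda: /l/ is a lateral (sonority 6), /θ/ is a voiceless fricative (sonority 3).
Coda profile 9-6-3 — falls from the nucleus.

no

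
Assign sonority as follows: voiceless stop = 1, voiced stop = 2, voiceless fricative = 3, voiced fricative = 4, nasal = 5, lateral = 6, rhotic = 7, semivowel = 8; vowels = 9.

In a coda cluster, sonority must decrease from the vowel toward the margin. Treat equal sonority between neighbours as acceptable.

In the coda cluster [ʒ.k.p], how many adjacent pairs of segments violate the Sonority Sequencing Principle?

/ʒ/ is a voiced fricative (sonority 4).
/k/ is a voiceless stop (sonority 1).
/p/ is a voiceless stop (sonority 1).
/ʒ/→/k/: 4→1 (falls) — ok.
/k/→/p/: 1→1 (plateau, allowed) — ok.

0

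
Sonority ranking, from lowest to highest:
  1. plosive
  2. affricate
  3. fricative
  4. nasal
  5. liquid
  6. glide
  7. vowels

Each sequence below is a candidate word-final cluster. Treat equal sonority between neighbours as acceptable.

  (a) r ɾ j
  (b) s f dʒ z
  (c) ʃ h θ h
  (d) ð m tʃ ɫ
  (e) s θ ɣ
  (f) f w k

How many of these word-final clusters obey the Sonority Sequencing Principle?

2

(a) sonority 5-5-6: ill-formed.
(b) sonority 3-3-2-3: ill-formed.
(c) sonority 3-3-3-3: well-formed.
(d) sonority 3-4-2-5: ill-formed.
(e) sonority 3-3-3: well-formed.
(f) sonority 3-6-1: ill-formed.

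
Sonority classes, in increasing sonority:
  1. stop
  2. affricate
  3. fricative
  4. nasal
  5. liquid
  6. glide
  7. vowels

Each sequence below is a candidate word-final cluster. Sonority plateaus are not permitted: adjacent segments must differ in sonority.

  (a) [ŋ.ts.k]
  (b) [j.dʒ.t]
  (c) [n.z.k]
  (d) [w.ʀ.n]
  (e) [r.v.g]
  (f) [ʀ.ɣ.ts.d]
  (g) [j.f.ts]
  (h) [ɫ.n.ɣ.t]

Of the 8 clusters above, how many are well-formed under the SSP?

(a) sonority 4-2-1: well-formed.
(b) sonority 6-2-1: well-formed.
(c) sonority 4-3-1: well-formed.
(d) sonority 6-5-4: well-formed.
(e) sonority 5-3-1: well-formed.
(f) sonority 5-3-2-1: well-formed.
(g) sonority 6-3-2: well-formed.
(h) sonority 5-4-3-1: well-formed.

8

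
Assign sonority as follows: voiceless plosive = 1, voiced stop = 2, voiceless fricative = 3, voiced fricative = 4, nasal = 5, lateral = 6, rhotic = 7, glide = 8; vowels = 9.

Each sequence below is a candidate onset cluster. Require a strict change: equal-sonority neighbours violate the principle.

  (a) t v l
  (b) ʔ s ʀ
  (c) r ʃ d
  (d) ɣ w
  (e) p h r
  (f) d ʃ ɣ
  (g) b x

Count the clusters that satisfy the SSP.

6

(a) 1-4-6 → obeys
(b) 1-3-7 → obeys
(c) 7-3-2 → violates
(d) 4-8 → obeys
(e) 1-3-7 → obeys
(f) 2-3-4 → obeys
(g) 2-3 → obeys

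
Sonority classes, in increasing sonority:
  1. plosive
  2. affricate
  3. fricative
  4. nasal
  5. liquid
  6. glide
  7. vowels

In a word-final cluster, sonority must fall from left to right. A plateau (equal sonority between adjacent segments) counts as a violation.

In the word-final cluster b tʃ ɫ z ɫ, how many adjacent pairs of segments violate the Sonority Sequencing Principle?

/b/: plosive = 1.
/tʃ/: affricate = 2.
/ɫ/: liquid = 5.
/z/: fricative = 3.
/ɫ/: liquid = 5.
/b/→/tʃ/: 1→2 (does not fall) — violation.
/tʃ/→/ɫ/: 2→5 (does not fall) — violation.
/ɫ/→/z/: 5→3 (falls) — ok.
/z/→/ɫ/: 3→5 (does not fall) — violation.

3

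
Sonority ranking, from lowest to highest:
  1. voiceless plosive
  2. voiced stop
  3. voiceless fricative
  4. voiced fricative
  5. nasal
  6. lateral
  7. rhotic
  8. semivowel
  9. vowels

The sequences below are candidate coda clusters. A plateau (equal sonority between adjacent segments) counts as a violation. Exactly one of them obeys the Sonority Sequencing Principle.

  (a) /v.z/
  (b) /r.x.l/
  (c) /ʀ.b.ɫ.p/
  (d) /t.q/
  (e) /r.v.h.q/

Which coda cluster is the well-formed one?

e

(a) 4-4 → violates
(b) 7-3-6 → violates
(c) 7-2-6-1 → violates
(d) 1-1 → violates
(e) 7-4-3-1 → obeys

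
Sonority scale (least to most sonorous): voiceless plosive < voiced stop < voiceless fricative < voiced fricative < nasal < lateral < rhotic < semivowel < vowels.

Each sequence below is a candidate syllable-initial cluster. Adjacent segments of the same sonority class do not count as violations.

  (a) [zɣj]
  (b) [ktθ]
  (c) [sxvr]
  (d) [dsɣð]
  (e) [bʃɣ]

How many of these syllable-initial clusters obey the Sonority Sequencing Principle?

(a) 4-4-8 → obeys
(b) 1-1-3 → obeys
(c) 3-3-4-7 → obeys
(d) 2-3-4-4 → obeys
(e) 2-3-4 → obeys

5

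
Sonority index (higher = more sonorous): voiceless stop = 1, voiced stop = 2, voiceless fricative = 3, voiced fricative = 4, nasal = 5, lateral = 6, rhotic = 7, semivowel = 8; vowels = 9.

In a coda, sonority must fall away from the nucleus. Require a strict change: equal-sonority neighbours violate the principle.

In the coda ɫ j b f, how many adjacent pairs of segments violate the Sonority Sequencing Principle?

/ɫ/: lateral = 6.
/j/: semivowel = 8.
/b/: voiced stop = 2.
/f/: voiceless fricative = 3.
/ɫ/→/j/: 6→8 (does not fall) — violation.
/j/→/b/: 8→2 (falls) — ok.
/b/→/f/: 2→3 (does not fall) — violation.

2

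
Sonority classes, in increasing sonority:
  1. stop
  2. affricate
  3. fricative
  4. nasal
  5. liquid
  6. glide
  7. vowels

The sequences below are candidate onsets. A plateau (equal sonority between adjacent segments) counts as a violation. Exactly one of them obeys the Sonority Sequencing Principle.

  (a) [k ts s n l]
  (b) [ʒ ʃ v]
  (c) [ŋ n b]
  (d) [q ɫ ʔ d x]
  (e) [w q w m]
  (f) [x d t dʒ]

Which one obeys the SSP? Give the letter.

a

(a) sonority 1-2-3-4-5: well-formed.
(b) sonority 3-3-3: ill-formed.
(c) sonority 4-4-1: ill-formed.
(d) sonority 1-5-1-1-3: ill-formed.
(e) sonority 6-1-6-4: ill-formed.
(f) sonority 3-1-1-2: ill-formed.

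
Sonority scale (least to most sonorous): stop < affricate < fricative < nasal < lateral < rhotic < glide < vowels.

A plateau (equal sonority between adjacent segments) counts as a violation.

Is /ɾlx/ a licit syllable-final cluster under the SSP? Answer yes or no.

yes

/ɾ/ is a rhotic (sonority 6).
/l/ is a lateral (sonority 5).
/x/ is a fricative (sonority 3).
The profile 6-5-3 strictly falls, so the syllable-final cluster satisfies the SSP.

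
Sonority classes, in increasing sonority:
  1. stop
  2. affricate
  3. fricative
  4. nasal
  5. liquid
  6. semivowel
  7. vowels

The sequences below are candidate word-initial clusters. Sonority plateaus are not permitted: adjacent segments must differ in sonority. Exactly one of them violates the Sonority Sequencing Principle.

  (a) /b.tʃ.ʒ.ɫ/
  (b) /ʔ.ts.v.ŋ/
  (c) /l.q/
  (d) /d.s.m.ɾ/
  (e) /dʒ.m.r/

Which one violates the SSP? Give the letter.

(a) /b.tʃ.ʒ.ɫ/: profile 1-2-3-5 — obeys.
(b) /ʔ.ts.v.ŋ/: profile 1-2-3-4 — obeys.
(c) /l.q/: profile 5-1 — violates.
(d) /d.s.m.ɾ/: profile 1-3-4-5 — obeys.
(e) /dʒ.m.r/: profile 2-4-5 — obeys.

c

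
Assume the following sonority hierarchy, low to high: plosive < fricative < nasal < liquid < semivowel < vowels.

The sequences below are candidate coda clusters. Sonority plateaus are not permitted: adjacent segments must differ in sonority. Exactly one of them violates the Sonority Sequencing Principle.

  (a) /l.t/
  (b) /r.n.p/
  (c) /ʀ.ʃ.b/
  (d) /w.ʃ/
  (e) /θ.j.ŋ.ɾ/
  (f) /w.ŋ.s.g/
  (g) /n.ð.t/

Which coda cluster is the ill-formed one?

e

(a) sonority 4-1: well-formed.
(b) sonority 4-3-1: well-formed.
(c) sonority 4-2-1: well-formed.
(d) sonority 5-2: well-formed.
(e) sonority 2-5-3-4: ill-formed.
(f) sonority 5-3-2-1: well-formed.
(g) sonority 3-2-1: well-formed.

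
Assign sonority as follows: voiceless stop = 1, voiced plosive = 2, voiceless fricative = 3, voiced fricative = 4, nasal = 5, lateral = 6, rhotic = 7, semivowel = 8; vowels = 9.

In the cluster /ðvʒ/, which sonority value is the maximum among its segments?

/ð/ is a voiced fricative (sonority 4).
/v/ is a voiced fricative (sonority 4).
/ʒ/ is a voiced fricative (sonority 4).
The maximum is 4.

4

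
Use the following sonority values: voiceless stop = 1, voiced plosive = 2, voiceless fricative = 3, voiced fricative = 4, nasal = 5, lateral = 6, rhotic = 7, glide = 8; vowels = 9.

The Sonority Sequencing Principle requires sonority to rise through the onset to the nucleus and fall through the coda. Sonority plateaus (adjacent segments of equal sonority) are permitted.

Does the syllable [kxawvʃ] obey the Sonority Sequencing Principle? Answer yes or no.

yes

Onset: /k/ is a voiceless stop (sonority 1), /x/ is a voiceless fricative (sonority 3); then the nucleus /a/ (sonority 9).
Onset profile 1-3-9 — rises to the nucleus.
Coda: /w/ is a glide (sonority 8), /v/ is a voiced fricative (sonority 4), /ʃ/ is a voiceless fricative (sonority 3).
Coda profile 9-8-4-3 — falls from the nucleus.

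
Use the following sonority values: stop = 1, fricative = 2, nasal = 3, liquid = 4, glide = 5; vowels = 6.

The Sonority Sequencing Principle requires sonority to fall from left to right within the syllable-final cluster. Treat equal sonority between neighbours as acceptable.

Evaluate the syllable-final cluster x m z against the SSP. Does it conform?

no

/x/: fricative = 2.
/m/: nasal = 3.
/z/: fricative = 2.
The profile is 2-3-2. Between /x/ (2) and /m/ (3) sonority does not fall, so the cluster violates the SSP.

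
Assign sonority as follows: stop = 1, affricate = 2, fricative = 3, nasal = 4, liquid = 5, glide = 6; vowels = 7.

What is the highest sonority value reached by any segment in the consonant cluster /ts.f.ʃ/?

3

/ts/ — affricate, sonority 2.
/f/ — fricative, sonority 3.
/ʃ/ — fricative, sonority 3.
The maximum is 3.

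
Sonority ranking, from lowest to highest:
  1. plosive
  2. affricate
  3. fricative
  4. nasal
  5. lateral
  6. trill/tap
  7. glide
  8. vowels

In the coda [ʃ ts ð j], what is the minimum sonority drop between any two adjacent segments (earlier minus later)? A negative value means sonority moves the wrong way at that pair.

-4

/ʃ/ is a fricative (sonority 3).
/ts/ is an affricate (sonority 2).
/ð/ is a fricative (sonority 3).
/j/ is a glide (sonority 7).
/ʃ/→/ts/: change +1.
/ts/→/ð/: change -1.
/ð/→/j/: change -4.
Minimum = -4.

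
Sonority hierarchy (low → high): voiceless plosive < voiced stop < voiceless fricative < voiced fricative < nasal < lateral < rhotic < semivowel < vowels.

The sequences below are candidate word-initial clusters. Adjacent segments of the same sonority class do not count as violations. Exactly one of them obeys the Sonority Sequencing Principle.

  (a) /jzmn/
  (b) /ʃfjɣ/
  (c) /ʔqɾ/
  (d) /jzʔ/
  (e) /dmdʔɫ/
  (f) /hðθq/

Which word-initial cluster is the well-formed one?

c

(a) 8-4-5-5 → violates
(b) 3-3-8-4 → violates
(c) 1-1-7 → obeys
(d) 8-4-1 → violates
(e) 2-5-2-1-6 → violates
(f) 3-4-3-1 → violates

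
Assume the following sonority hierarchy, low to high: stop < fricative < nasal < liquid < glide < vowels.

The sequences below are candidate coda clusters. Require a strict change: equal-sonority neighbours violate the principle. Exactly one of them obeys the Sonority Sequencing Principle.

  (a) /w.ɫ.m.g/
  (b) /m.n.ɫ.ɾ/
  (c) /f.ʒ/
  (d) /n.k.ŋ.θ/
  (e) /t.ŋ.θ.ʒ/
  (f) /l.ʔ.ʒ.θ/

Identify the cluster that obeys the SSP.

(a) sonority 5-4-3-1: well-formed.
(b) sonority 3-3-4-4: ill-formed.
(c) sonority 2-2: ill-formed.
(d) sonority 3-1-3-2: ill-formed.
(e) sonority 1-3-2-2: ill-formed.
(f) sonority 4-1-2-2: ill-formed.

a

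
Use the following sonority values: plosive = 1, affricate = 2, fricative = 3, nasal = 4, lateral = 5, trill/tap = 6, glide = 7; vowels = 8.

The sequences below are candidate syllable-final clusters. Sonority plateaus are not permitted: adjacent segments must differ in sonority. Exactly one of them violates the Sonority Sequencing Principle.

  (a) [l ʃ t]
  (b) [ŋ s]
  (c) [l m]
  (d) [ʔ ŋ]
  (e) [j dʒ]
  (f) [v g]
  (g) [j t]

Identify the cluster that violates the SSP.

(a) [l ʃ t]: profile 5-3-1 — obeys.
(b) [ŋ s]: profile 4-3 — obeys.
(c) [l m]: profile 5-4 — obeys.
(d) [ʔ ŋ]: profile 1-4 — violates.
(e) [j dʒ]: profile 7-2 — obeys.
(f) [v g]: profile 3-1 — obeys.
(g) [j t]: profile 7-1 — obeys.

d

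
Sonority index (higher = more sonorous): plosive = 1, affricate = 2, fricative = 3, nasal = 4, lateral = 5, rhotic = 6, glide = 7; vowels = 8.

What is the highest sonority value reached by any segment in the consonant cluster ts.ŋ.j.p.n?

7

/ts/ — affricate, sonority 2.
/ŋ/ — nasal, sonority 4.
/j/ — glide, sonority 7.
/p/ — plosive, sonority 1.
/n/ — nasal, sonority 4.
The maximum is 7.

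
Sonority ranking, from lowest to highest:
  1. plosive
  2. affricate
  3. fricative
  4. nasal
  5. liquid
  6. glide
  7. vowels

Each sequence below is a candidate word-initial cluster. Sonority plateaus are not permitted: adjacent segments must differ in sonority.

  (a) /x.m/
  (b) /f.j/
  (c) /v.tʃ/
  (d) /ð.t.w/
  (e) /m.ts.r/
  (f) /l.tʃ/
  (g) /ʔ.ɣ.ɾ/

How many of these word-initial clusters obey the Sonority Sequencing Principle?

3

(a) /x.m/: profile 3-4 — obeys.
(b) /f.j/: profile 3-6 — obeys.
(c) /v.tʃ/: profile 3-2 — violates.
(d) /ð.t.w/: profile 3-1-6 — violates.
(e) /m.ts.r/: profile 4-2-5 — violates.
(f) /l.tʃ/: profile 5-2 — violates.
(g) /ʔ.ɣ.ɾ/: profile 1-3-5 — obeys.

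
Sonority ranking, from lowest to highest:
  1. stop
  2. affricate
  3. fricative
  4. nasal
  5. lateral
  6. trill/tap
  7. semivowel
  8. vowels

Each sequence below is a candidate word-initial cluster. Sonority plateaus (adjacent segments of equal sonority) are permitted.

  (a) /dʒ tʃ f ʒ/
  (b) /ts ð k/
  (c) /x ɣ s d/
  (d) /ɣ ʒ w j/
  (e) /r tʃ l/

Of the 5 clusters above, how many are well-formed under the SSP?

(a) sonority 2-2-3-3: well-formed.
(b) sonority 2-3-1: ill-formed.
(c) sonority 3-3-3-1: ill-formed.
(d) sonority 3-3-7-7: well-formed.
(e) sonority 6-2-5: ill-formed.

2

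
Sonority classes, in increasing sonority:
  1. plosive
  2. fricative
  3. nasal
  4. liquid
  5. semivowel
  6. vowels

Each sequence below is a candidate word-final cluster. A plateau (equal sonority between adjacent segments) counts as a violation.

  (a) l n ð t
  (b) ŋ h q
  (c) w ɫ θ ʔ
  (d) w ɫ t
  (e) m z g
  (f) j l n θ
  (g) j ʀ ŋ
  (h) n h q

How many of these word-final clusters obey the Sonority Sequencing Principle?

(a) l n ð t: profile 4-3-2-1 — obeys.
(b) ŋ h q: profile 3-2-1 — obeys.
(c) w ɫ θ ʔ: profile 5-4-2-1 — obeys.
(d) w ɫ t: profile 5-4-1 — obeys.
(e) m z g: profile 3-2-1 — obeys.
(f) j l n θ: profile 5-4-3-2 — obeys.
(g) j ʀ ŋ: profile 5-4-3 — obeys.
(h) n h q: profile 3-2-1 — obeys.

8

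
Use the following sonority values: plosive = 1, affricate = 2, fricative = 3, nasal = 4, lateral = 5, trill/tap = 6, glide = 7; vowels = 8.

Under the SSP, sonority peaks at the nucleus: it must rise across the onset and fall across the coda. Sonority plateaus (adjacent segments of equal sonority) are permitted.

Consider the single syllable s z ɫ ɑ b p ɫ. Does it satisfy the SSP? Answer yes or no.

no

Onset: /s/ is a fricative (sonority 3), /z/ is a fricative (sonority 3), /ɫ/ is a lateral (sonority 5); then the nucleus /ɑ/ (sonority 8).
Onset profile 3-3-5-8 — rises to the nucleus.
Coda: /b/ is a plosive (sonority 1), /p/ is a plosive (sonority 1), /ɫ/ is a lateral (sonority 5).
Coda profile 8-1-1-5 — does not fall throughout.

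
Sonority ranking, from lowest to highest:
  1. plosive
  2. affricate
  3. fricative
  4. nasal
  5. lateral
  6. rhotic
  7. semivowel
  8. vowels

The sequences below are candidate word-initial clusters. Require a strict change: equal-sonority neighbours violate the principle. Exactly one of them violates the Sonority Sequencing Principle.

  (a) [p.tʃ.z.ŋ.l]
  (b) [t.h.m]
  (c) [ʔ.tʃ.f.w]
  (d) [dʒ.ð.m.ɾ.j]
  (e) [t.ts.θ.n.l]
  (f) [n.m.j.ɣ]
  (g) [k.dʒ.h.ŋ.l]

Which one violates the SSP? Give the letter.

f

(a) sonority 1-2-3-4-5: well-formed.
(b) sonority 1-3-4: well-formed.
(c) sonority 1-2-3-7: well-formed.
(d) sonority 2-3-4-6-7: well-formed.
(e) sonority 1-2-3-4-5: well-formed.
(f) sonority 4-4-7-3: ill-formed.
(g) sonority 1-2-3-4-5: well-formed.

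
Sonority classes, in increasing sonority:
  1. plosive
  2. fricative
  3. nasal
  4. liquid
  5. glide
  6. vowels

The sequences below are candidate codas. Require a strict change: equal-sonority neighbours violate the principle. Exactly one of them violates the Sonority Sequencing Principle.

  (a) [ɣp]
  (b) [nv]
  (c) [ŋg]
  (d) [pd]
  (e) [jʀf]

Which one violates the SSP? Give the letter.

(a) [ɣp]: profile 2-1 — obeys.
(b) [nv]: profile 3-2 — obeys.
(c) [ŋg]: profile 3-1 — obeys.
(d) [pd]: profile 1-1 — violates.
(e) [jʀf]: profile 5-4-2 — obeys.

d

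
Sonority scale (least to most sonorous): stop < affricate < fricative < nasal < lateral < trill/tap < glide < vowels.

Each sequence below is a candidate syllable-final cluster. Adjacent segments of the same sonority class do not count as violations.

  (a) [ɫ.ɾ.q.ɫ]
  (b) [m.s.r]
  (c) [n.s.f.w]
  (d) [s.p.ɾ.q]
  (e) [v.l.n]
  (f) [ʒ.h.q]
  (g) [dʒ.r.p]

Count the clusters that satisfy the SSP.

(a) 5-6-1-5 → violates
(b) 4-3-6 → violates
(c) 4-3-3-7 → violates
(d) 3-1-6-1 → violates
(e) 3-5-4 → violates
(f) 3-3-1 → obeys
(g) 2-6-1 → violates

1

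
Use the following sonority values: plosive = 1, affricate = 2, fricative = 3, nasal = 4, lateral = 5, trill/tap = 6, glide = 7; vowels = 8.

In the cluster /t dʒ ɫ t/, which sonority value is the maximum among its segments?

/t/ is a plosive (sonority 1).
/dʒ/ is an affricate (sonority 2).
/ɫ/ is a lateral (sonority 5).
/t/ is a plosive (sonority 1).
The maximum is 5.

5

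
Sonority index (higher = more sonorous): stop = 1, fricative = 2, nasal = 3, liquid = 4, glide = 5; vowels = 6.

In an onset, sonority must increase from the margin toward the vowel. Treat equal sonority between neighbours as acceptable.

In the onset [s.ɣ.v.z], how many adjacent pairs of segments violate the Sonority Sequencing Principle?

/s/ — fricative, sonority 2.
/ɣ/ — fricative, sonority 2.
/v/ — fricative, sonority 2.
/z/ — fricative, sonority 2.
/s/→/ɣ/: 2→2 (plateau, allowed) — ok.
/ɣ/→/v/: 2→2 (plateau, allowed) — ok.
/v/→/z/: 2→2 (plateau, allowed) — ok.

0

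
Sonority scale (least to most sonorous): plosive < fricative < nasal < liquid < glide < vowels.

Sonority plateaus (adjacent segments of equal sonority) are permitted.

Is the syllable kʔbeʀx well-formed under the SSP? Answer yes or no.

Onset: /k/ is a plosive (sonority 1), /ʔ/ is a plosive (sonority 1), /b/ is a plosive (sonority 1); then the nucleus /e/ (sonority 6).
Onset profile 1-1-1-6 — rises to the nucleus.
Coda: /ʀ/ is a liquid (sonority 4), /x/ is a fricative (sonority 2).
Coda profile 6-4-2 — falls from the nucleus.

yes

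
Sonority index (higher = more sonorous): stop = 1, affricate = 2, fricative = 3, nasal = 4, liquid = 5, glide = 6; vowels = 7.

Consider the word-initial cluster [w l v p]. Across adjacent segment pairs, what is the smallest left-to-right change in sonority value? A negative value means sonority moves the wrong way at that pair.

/w/ — glide, sonority 6.
/l/ — liquid, sonority 5.
/v/ — fricative, sonority 3.
/p/ — stop, sonority 1.
/w/→/l/: change -1.
/l/→/v/: change -2.
/v/→/p/: change -2.
Minimum = -2.

-2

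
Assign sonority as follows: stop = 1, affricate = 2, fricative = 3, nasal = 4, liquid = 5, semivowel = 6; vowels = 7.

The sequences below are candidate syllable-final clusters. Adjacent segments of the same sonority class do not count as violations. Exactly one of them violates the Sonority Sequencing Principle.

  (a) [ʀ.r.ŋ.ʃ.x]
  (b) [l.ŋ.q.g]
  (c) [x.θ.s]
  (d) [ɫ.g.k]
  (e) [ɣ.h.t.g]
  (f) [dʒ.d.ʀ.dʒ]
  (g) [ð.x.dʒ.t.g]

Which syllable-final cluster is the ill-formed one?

(a) 5-5-4-3-3 → obeys
(b) 5-4-1-1 → obeys
(c) 3-3-3 → obeys
(d) 5-1-1 → obeys
(e) 3-3-1-1 → obeys
(f) 2-1-5-2 → violates
(g) 3-3-2-1-1 → obeys

f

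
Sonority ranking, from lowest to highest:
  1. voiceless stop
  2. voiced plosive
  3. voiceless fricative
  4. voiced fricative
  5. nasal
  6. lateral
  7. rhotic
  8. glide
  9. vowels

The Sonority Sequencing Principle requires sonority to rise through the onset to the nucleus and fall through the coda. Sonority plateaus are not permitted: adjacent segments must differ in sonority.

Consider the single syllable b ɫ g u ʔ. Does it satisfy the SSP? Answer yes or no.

Onset: /b/ is a voiced plosive (sonority 2), /ɫ/ is a lateral (sonority 6), /g/ is a voiced plosive (sonority 2); then the nucleus /u/ (sonority 9).
Onset profile 2-6-2-9 — does not strictly rise throughout.
Coda: /ʔ/ is a voiceless stop (sonority 1).
Coda profile 9-1 — falls from the nucleus.

no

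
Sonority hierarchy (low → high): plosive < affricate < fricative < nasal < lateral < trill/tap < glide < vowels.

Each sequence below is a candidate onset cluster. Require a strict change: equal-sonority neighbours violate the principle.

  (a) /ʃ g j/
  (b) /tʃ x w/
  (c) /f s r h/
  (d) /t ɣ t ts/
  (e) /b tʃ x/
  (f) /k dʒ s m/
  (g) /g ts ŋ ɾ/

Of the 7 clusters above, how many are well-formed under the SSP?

4

(a) 3-1-7 → violates
(b) 2-3-7 → obeys
(c) 3-3-6-3 → violates
(d) 1-3-1-2 → violates
(e) 1-2-3 → obeys
(f) 1-2-3-4 → obeys
(g) 1-2-4-6 → obeys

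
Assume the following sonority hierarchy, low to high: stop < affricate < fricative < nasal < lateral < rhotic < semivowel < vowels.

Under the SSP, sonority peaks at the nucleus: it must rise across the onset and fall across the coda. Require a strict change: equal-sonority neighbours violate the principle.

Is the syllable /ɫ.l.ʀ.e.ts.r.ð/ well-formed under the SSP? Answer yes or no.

no

Onset: /ɫ/ is a lateral (sonority 5), /l/ is a lateral (sonority 5), /ʀ/ is a rhotic (sonority 6); then the nucleus /e/ (sonority 8).
Onset profile 5-5-6-8 — does not strictly rise throughout.
Coda: /ts/ is an affricate (sonority 2), /r/ is a rhotic (sonority 6), /ð/ is a fricative (sonority 3).
Coda profile 8-2-6-3 — does not strictly fall throughout.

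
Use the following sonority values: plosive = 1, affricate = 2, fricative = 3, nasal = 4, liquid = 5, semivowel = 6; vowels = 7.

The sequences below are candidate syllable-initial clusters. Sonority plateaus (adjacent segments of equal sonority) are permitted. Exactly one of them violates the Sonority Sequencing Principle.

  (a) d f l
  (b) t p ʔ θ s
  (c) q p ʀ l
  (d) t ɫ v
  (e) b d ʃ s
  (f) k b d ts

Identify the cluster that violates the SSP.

d

(a) 1-3-5 → obeys
(b) 1-1-1-3-3 → obeys
(c) 1-1-5-5 → obeys
(d) 1-5-3 → violates
(e) 1-1-3-3 → obeys
(f) 1-1-1-2 → obeys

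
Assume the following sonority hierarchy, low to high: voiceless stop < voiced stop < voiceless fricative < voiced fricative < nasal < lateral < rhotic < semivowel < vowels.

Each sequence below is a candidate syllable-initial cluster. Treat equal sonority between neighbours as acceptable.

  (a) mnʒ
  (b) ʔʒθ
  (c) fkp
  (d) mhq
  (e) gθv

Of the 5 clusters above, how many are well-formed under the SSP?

(a) 5-5-4 → violates
(b) 1-4-3 → violates
(c) 3-1-1 → violates
(d) 5-3-1 → violates
(e) 2-3-4 → obeys

1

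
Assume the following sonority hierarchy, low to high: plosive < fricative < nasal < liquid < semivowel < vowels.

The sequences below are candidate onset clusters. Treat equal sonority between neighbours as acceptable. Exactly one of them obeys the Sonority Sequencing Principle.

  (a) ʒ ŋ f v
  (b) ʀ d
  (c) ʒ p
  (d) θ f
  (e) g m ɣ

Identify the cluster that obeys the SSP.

(a) ʒ ŋ f v: profile 2-3-2-2 — violates.
(b) ʀ d: profile 4-1 — violates.
(c) ʒ p: profile 2-1 — violates.
(d) θ f: profile 2-2 — obeys.
(e) g m ɣ: profile 1-3-2 — violates.

d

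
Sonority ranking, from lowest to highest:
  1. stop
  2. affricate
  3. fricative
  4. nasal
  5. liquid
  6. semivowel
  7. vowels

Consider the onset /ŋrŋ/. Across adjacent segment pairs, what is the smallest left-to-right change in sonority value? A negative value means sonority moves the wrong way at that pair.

/ŋ/ — nasal, sonority 4.
/r/ — liquid, sonority 5.
/ŋ/ — nasal, sonority 4.
/ŋ/→/r/: change +1.
/r/→/ŋ/: change -1.
Minimum = -1.

-1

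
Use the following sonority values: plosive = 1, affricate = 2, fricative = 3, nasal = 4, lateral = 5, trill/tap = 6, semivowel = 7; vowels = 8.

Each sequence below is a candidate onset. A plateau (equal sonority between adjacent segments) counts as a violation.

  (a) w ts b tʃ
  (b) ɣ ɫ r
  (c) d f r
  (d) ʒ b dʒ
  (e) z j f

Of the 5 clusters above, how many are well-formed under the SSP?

(a) sonority 7-2-1-2: ill-formed.
(b) sonority 3-5-6: well-formed.
(c) sonority 1-3-6: well-formed.
(d) sonority 3-1-2: ill-formed.
(e) sonority 3-7-3: ill-formed.

2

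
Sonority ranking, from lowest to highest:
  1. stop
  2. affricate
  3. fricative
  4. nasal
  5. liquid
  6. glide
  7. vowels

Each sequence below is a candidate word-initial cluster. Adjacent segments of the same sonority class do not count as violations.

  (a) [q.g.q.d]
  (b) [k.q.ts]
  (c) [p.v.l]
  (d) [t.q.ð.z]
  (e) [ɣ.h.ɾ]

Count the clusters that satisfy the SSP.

5

(a) [q.g.q.d]: profile 1-1-1-1 — obeys.
(b) [k.q.ts]: profile 1-1-2 — obeys.
(c) [p.v.l]: profile 1-3-5 — obeys.
(d) [t.q.ð.z]: profile 1-1-3-3 — obeys.
(e) [ɣ.h.ɾ]: profile 3-3-5 — obeys.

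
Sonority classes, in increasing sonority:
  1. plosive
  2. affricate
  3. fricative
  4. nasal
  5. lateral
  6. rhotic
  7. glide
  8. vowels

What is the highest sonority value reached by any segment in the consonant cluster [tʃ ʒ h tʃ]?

3

/tʃ/: affricate = 2.
/ʒ/: fricative = 3.
/h/: fricative = 3.
/tʃ/: affricate = 2.
The maximum is 3.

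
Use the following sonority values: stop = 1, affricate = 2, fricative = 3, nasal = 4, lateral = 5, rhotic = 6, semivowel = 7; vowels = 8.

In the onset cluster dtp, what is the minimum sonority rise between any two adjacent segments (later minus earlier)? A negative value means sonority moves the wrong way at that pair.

0

/d/ is a stop (sonority 1).
/t/ is a stop (sonority 1).
/p/ is a stop (sonority 1).
/d/→/t/: change +0.
/t/→/p/: change +0.
Minimum = 0.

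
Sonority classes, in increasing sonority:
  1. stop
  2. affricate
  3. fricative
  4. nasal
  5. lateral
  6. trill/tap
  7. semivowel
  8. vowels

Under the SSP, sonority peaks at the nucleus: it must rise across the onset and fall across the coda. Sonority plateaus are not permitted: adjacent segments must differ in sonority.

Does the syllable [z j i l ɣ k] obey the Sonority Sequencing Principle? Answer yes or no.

Onset: /z/ is a fricative (sonority 3), /j/ is a semivowel (sonority 7); then the nucleus /i/ (sonority 8).
Onset profile 3-7-8 — rises to the nucleus.
Coda: /l/ is a lateral (sonority 5), /ɣ/ is a fricative (sonority 3), /k/ is a stop (sonority 1).
Coda profile 8-5-3-1 — falls from the nucleus.

yes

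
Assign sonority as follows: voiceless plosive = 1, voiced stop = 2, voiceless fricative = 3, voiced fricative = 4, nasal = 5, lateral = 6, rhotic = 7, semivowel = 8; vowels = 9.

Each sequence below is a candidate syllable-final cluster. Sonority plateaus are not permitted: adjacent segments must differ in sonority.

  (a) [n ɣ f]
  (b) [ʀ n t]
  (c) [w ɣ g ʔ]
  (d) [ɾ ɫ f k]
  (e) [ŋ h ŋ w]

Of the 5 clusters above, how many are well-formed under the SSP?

4

(a) 5-4-3 → obeys
(b) 7-5-1 → obeys
(c) 8-4-2-1 → obeys
(d) 7-6-3-1 → obeys
(e) 5-3-5-8 → violates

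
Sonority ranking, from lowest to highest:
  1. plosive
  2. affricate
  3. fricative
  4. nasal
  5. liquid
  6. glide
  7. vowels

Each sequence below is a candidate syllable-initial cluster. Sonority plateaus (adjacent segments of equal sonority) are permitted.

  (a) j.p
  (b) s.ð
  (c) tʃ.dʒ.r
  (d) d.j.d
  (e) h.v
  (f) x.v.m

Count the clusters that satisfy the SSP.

(a) j.p: profile 6-1 — violates.
(b) s.ð: profile 3-3 — obeys.
(c) tʃ.dʒ.r: profile 2-2-5 — obeys.
(d) d.j.d: profile 1-6-1 — violates.
(e) h.v: profile 3-3 — obeys.
(f) x.v.m: profile 3-3-4 — obeys.

4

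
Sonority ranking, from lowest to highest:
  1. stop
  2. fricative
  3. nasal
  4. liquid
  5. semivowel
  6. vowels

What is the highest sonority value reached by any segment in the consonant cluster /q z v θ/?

/q/ — stop, sonority 1.
/z/ — fricative, sonority 2.
/v/ — fricative, sonority 2.
/θ/ — fricative, sonority 2.
The maximum is 2.

2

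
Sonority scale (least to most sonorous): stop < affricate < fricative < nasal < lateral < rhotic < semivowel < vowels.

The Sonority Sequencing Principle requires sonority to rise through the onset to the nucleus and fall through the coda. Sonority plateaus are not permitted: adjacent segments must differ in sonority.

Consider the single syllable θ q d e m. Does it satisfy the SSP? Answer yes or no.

no

Onset: /θ/ is a fricative (sonority 3), /q/ is a stop (sonority 1), /d/ is a stop (sonority 1); then the nucleus /e/ (sonority 8).
Onset profile 3-1-1-8 — does not strictly rise throughout.
Coda: /m/ is a nasal (sonority 4).
Coda profile 8-4 — falls from the nucleus.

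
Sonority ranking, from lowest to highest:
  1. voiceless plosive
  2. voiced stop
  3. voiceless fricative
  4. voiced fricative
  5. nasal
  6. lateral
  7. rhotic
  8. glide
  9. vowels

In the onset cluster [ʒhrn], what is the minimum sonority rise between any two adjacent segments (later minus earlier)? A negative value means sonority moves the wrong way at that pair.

/ʒ/: voiced fricative = 4.
/h/: voiceless fricative = 3.
/r/: rhotic = 7.
/n/: nasal = 5.
/ʒ/→/h/: change -1.
/h/→/r/: change +4.
/r/→/n/: change -2.
Minimum = -2.

-2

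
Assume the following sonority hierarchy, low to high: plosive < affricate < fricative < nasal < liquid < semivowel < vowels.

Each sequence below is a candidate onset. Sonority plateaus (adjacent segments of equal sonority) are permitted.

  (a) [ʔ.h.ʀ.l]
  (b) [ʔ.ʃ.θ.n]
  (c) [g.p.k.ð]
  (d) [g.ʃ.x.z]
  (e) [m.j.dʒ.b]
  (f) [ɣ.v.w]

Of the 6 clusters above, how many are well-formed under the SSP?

(a) [ʔ.h.ʀ.l]: profile 1-3-5-5 — obeys.
(b) [ʔ.ʃ.θ.n]: profile 1-3-3-4 — obeys.
(c) [g.p.k.ð]: profile 1-1-1-3 — obeys.
(d) [g.ʃ.x.z]: profile 1-3-3-3 — obeys.
(e) [m.j.dʒ.b]: profile 4-6-2-1 — violates.
(f) [ɣ.v.w]: profile 3-3-6 — obeys.

5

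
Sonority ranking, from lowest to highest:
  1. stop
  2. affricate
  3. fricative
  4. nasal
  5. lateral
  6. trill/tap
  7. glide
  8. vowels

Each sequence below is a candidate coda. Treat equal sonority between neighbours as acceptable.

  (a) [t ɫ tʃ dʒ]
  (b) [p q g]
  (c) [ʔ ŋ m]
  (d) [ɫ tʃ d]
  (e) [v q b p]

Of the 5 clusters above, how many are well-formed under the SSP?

3

(a) 1-5-2-2 → violates
(b) 1-1-1 → obeys
(c) 1-4-4 → violates
(d) 5-2-1 → obeys
(e) 3-1-1-1 → obeys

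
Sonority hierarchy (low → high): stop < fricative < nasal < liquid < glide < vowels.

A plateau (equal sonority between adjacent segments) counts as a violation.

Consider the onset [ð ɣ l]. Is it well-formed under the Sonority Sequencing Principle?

/ð/ — fricative, sonority 2.
/ɣ/ — fricative, sonority 2.
/l/ — liquid, sonority 4.
The profile is 2-2-4. Between /ð/ (2) and /ɣ/ (2) sonority does not rise, so the cluster violates the SSP.

no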